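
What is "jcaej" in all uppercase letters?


Input string: 'jcaej'
Operation: convert each letter to uppercase
Mapping: 'j'->'J', 'c'->'C', 'a'->'A', 'e'->'E', 'j'->'J'
Result: JCAEJ


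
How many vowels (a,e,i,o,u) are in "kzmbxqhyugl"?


Input string: 'kzmbxqhyugl'
Operation: count vowels (a, e, i, o, u)
Scan: s[0]='k', s[1]='z', s[2]='m', s[3]='b', s[4]='x', s[5]='q', s[6]='h', s[7]='y', s[8]='u' (vowel), s[9]='g', s[10]='l'
Vowels found: 1
Result: 1


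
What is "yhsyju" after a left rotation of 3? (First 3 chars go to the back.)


Input: 'yhsyju', shift = 3
Operation: split at index 3 and swap parts
Front part s[0:3] = 'yhs'
Back part s[3:] = 'yju'
Rotated = back + front = 'yju' + 'yhs'
Result: yjuyhs


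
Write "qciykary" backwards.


Input string: 'qciykary'
Operation: reverse character order
Original order: 'q' -> 'c' -> 'i' -> 'y' -> 'k' -> 'a' -> 'r' -> 'y'
Reversed order: 'y' -> 'r' -> 'a' -> 'k' -> 'y' -> 'i' -> 'c' -> 'q'
Result: yrakyicq


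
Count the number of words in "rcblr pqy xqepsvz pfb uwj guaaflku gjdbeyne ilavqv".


Input string: 'rcblr pqy xqepsvz pfb uwj guaaflku gjdbeyne ilavqv'
Operation: split by spaces
Words found: 'rcblr', 'pqy', 'xqepsvz', 'pfb', 'uwj', 'guaaflku', 'gjdbeyne', 'ilavqv'
Word count: 8


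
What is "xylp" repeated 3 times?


Input string: 'xylp'
Operation: repeat 3 times
Concatenation: 'xylp' + 'xylp' + 'xylp'
Result: xylpxylpxylp


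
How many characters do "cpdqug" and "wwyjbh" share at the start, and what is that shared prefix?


String 1: 'cpdqug'
String 2: 'wwyjbh'
Compare position by position:
pos 0: 'c' vs 'w' differ -> stop
Longest common prefix: "" (length 0)


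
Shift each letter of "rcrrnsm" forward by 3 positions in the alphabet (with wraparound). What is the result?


Input: 'rcrrnsm', shift = 3
Operation: for each letter, (position + 3) mod 26
Mapping: 'r'(17+3=20)->'u', 'c'(2+3=5)->'f', 'r'(17+3=20)->'u', 'r'(17+3=20)->'u', 'n'(13+3=16)->'q', 's'(18+3=21)->'v', 'm'(12+3=15)->'p'
Result: ufuuqvp


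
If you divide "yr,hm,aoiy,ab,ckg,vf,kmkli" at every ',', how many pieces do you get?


Input string: 'yr,hm,aoiy,ab,ckg,vf,kmkli'
Delimiter: ','
Split result: 'yr', 'hm', 'aoiy', 'ab', 'ckg', 'vf', 'kmkli'
Number of parts: 7


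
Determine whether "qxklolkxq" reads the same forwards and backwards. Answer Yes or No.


Input string: 'qxklolkxq'
Reversed: 'qxklolkxq'
Compare pairs: s[0]='q' vs s[8]='q' (match), s[1]='x' vs s[7]='x' (match), s[2]='k' vs s[6]='k' (match), s[3]='l' vs s[5]='l' (match)
Palindrome: Yes


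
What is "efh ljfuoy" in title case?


Input string: 'efh ljfuoy'
Operation: capitalize first letter of each word
Word transformations: 'efh'->'Efh', 'ljfuoy'->'Ljfuoy'
Result: Efh Ljfuoy


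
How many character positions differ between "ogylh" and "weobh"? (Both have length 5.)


String 1: 'ogylh'
String 2: 'weobh'
Compare each position: pos 0: 'o'!='w', pos 1: 'g'!='e', pos 2: 'y'!='o', pos 3: 'l'!='b', pos 4: 'h'=='h'
Differing positions: 4
Hamming distance: 4


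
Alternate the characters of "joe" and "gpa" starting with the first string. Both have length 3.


String 1: 'joe'
String 2: 'gpa'
Operation: alternate characters
Pairs: 'j'+'g', 'o'+'p', 'e'+'a'
Result: jgopea


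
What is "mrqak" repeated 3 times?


Input string: 'mrqak'
Operation: repeat 3 times
Concatenation: 'mrqak' + 'mrqak' + 'mrqak'
Result: mrqakmrqakmrqak


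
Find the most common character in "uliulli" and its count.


Input: 'uliulli'
Operation: tally each character
Counts: 'i':2, 'l':3, 'u':2
Maximum: 'l' appears 3 times


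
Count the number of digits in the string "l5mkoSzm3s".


Input string: 'l5mkoSzm3s'
Operation: count digit characters (0-9)
Scan: 'l', '5'(digit), 'm', 'k', 'o', 'S', 'z', 'm', '3'(digit), 's'
Digits found: 2
Result: 2


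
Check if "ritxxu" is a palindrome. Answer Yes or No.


Input string: 'ritxxu'
Reversed: 'uxxtir'
Compare pairs: s[0]='r' vs s[5]='u' (mismatch), s[1]='i' vs s[4]='x' (mismatch), s[2]='t' vs s[3]='x' (mismatch)
Palindrome: No


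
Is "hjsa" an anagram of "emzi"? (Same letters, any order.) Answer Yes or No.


String 1: 'emzi' -> sorted: 'eimz'
String 2: 'hjsa' -> sorted: 'ahjs'
Compare sorted forms: 'eimz' != 'ahjs'
Anagram: No


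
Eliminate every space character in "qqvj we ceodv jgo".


Input string: 'qqvj we ceodv jgo'
Operation: remove all spaces
Words: 'qqvj', 'we', 'ceodv', 'jgo'
Join without spaces: qqvjweceodvjgo


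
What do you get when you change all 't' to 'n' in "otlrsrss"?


Input string: 'otlrsrss'
Operation: replace 't' with 'n'
Positions of 't': 1
After replacement: onlrsrss


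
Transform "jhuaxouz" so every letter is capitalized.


Input string: 'jhuaxouz'
Operation: convert each letter to uppercase
Mapping: 'j'->'J', 'h'->'H', 'u'->'U', 'a'->'A', 'x'->'X', 'o'->'O', 'u'->'U', 'z'->'Z'
Result: JHUAXOUZ


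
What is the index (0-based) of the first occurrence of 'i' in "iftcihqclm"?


Input string: 'iftcihqclm'
Target: 'i'
Scanning left to right: s[0]='i'
First match at index: 0


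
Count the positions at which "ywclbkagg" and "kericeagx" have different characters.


String 1: 'ywclbkagg'
String 2: 'kericeagx'
Compare each position: pos 0: 'y'!='k', pos 1: 'w'!='e', pos 2: 'c'!='r', pos 3: 'l'!='i', pos 4: 'b'!='c', pos 5: 'k'!='e', pos 6: 'a'=='a', pos 7: 'g'=='g', pos 8: 'g'!='x'
Differing positions: 7
Hamming distance: 7


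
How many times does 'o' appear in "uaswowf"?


Input string: 'uaswowf'
Target character: 'o'
Scan each position: s[4]='o'
Matches found at indices: 4
Total: 1


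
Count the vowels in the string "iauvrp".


Input string: 'iauvrp'
Operation: count vowels (a, e, i, o, u)
Scan: s[0]='i' (vowel), s[1]='a' (vowel), s[2]='u' (vowel), s[3]='v', s[4]='r', s[5]='p'
Vowels found: 3
Result: 3


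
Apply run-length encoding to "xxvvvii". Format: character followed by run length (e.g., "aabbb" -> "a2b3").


Input: 'xxvvvii'
Operation: identify consecutive runs
Runs: 'xx' -> x2, 'vvv' -> v3, 'ii' -> i2
Encoded: x2v3i2


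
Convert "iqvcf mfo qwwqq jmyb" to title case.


Input string: 'iqvcf mfo qwwqq jmyb'
Operation: capitalize first letter of each word
Word transformations: 'iqvcf'->'Iqvcf', 'mfo'->'Mfo', 'qwwqq'->'Qwwqq', 'jmyb'->'Jmyb'
Result: Iqvcf Mfo Qwwqq Jmyb


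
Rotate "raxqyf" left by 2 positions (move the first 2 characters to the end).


Input: 'raxqyf', shift = 2
Operation: split at index 2 and swap parts
Front part s[0:2] = 'ra'
Back part s[2:] = 'xqyf'
Rotated = back + front = 'xqyf' + 'ra'
Result: xqyfra


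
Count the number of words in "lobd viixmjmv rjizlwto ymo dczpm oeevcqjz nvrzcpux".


Input string: 'lobd viixmjmv rjizlwto ymo dczpm oeevcqjz nvrzcpux'
Operation: split by spaces
Words found: 'lobd', 'viixmjmv', 'rjizlwto', 'ymo', 'dczpm', 'oeevcqjz', 'nvrzcpux'
Word count: 7


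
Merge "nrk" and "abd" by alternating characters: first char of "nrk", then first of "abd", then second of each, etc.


String 1: 'nrk'
String 2: 'abd'
Operation: alternate characters
Pairs: 'n'+'a', 'r'+'b', 'k'+'d'
Result: narbkd


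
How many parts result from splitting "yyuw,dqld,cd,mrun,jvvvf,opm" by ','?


Input string: 'yyuw,dqld,cd,mrun,jvvvf,opm'
Delimiter: ','
Split result: 'yyuw', 'dqld', 'cd', 'mrun', 'jvvvf', 'opm'
Number of parts: 6


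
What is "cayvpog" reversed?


Input string: 'cayvpog'
Operation: reverse character order
Original order: 'c' -> 'a' -> 'y' -> 'v' -> 'p' -> 'o' -> 'g'
Reversed order: 'g' -> 'o' -> 'p' -> 'v' -> 'y' -> 'a' -> 'c'
Result: gopvyac


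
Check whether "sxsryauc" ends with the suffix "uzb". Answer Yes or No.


Input string: 'sxsryauc'
Suffix to check: 'uzb'
Last 3 characters of input: 'auc'
Match: False
Result: No


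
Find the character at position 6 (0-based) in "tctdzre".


Input string: 'tctdzre'
Operation: get character at index 6
Index mapping: s[0]='t', s[1]='c', s[2]='t', s[3]='d', s[4]='z', s[5]='r', s[6]='e'
Result: 'e'


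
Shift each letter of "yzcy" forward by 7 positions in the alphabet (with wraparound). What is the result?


Input: 'yzcy', shift = 7
Operation: for each letter, (position + 7) mod 26
Mapping: 'y'(24+7=31, 31 mod 26=5)->'f', 'z'(25+7=32, 32 mod 26=6)->'g', 'c'(2+7=9)->'j', 'y'(24+7=31, 31 mod 26=5)->'f'
Result: fgjf


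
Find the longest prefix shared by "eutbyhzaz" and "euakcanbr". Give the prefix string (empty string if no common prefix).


String 1: 'eutbyhzaz'
String 2: 'euakcanbr'
Compare position by position:
pos 0: 'e' vs 'e' match
pos 1: 'u' vs 'u' match
pos 2: 't' vs 'a' differ -> stop
Longest common prefix: "eu" (length 2)


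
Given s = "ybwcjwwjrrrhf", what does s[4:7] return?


Input string: 'ybwcjwwjrrrhf'
Operation: slice [4:7]
Extract characters: s[4]='j', s[5]='w', s[6]='w'
Result: jww


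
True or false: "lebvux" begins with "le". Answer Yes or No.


Input string: 'lebvux'
Prefix to check: 'le'
First 2 characters of input: 'le'
Match: True
Result: Yes


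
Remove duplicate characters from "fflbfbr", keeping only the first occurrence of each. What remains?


Input: 'fflbfbr'
Operation: keep first occurrence of each character
Scan: s[0]='f' new -> keep; s[1]='f' seen -> skip; s[2]='l' new -> keep; s[3]='b' new -> keep; s[4]='f' seen -> skip; s[5]='b' seen -> skip; s[6]='r' new -> keep
Result: flbr


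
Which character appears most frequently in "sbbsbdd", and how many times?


Input: 'sbbsbdd'
Operation: tally each character
Counts: 'b':3, 'd':2, 's':2
Maximum: 'b' appears 3 times


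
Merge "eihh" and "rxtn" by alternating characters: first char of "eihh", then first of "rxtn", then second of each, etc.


String 1: 'eihh'
String 2: 'rxtn'
Operation: alternate characters
Pairs: 'e'+'r', 'i'+'x', 'h'+'t', 'h'+'n'
Result: erixhthn


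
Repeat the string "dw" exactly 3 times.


Input string: 'dw'
Operation: repeat 3 times
Concatenation: 'dw' + 'dw' + 'dw'
Result: dwdwdw


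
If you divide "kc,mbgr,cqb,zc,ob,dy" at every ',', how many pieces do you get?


Input string: 'kc,mbgr,cqb,zc,ob,dy'
Delimiter: ','
Split result: 'kc', 'mbgr', 'cqb', 'zc', 'ob', 'dy'
Number of parts: 6


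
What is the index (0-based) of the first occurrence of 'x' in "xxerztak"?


Input string: 'xxerztak'
Target: 'x'
Scanning left to right: s[0]='x'
First match at index: 0


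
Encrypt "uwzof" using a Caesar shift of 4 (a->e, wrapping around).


Input: 'uwzof', shift = 4
Operation: for each letter, (position + 4) mod 26
Mapping: 'u'(20+4=24)->'y', 'w'(22+4=26, 26 mod 26=0)->'a', 'z'(25+4=29, 29 mod 26=3)->'d', 'o'(14+4=18)->'s', 'f'(5+4=9)->'j'
Result: yadsj


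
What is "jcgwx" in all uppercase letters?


Input string: 'jcgwx'
Operation: convert each letter to uppercase
Mapping: 'j'->'J', 'c'->'C', 'g'->'G', 'w'->'W', 'x'->'X'
Result: JCGWX


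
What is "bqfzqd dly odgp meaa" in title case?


Input string: 'bqfzqd dly odgp meaa'
Operation: capitalize first letter of each word
Word transformations: 'bqfzqd'->'Bqfzqd', 'dly'->'Dly', 'odgp'->'Odgp', 'meaa'->'Meaa'
Result: Bqfzqd Dly Odgp Meaa


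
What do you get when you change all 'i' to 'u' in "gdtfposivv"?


Input string: 'gdtfposivv'
Operation: replace 'i' with 'u'
Positions of 'i': 7
After replacement: gdtfposuvv


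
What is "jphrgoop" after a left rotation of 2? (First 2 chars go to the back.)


Input: 'jphrgoop', shift = 2
Operation: split at index 2 and swap parts
Front part s[0:2] = 'jp'
Back part s[2:] = 'hrgoop'
Rotated = back + front = 'hrgoop' + 'jp'
Result: hrgoopjp


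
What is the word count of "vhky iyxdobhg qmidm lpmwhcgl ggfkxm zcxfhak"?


Input string: 'vhky iyxdobhg qmidm lpmwhcgl ggfkxm zcxfhak'
Operation: split by spaces
Words found: 'vhky', 'iyxdobhg', 'qmidm', 'lpmwhcgl', 'ggfkxm', 'zcxfhak'
Word count: 6


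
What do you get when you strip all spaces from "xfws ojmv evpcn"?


Input string: 'xfws ojmv evpcn'
Operation: remove all spaces
Words: 'xfws', 'ojmv', 'evpcn'
Join without spaces: xfwsojmvevpcn


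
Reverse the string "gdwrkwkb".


Input string: 'gdwrkwkb'
Operation: reverse character order
Original order: 'g' -> 'd' -> 'w' -> 'r' -> 'k' -> 'w' -> 'k' -> 'b'
Reversed order: 'b' -> 'k' -> 'w' -> 'k' -> 'r' -> 'w' -> 'd' -> 'g'
Result: bkwkrwdg


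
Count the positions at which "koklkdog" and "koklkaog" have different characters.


String 1: 'koklkdog'
String 2: 'koklkaog'
Compare each position: pos 0: 'k'=='k', pos 1: 'o'=='o', pos 2: 'k'=='k', pos 3: 'l'=='l', pos 4: 'k'=='k', pos 5: 'd'!='a', pos 6: 'o'=='o', pos 7: 'g'=='g'
Differing positions: 1
Hamming distance: 1


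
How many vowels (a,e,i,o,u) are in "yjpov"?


Input string: 'yjpov'
Operation: count vowels (a, e, i, o, u)
Scan: s[0]='y', s[1]='j', s[2]='p', s[3]='o' (vowel), s[4]='v'
Vowels found: 1
Result: 1


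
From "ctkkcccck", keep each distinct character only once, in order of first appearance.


Input: 'ctkkcccck'
Operation: keep first occurrence of each character
Scan: s[0]='c' new -> keep; s[1]='t' new -> keep; s[2]='k' new -> keep; s[3]='k' seen -> skip; s[4]='c' seen -> skip; s[5]='c' seen -> skip; s[6]='c' seen -> skip; s[7]='c' seen -> skip; s[8]='k' seen -> skip
Result: ctk


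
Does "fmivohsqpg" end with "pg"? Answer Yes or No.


Input string: 'fmivohsqpg'
Suffix to check: 'pg'
Last 2 characters of input: 'pg'
Match: True
Result: Yes


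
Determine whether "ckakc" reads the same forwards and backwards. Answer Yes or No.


Input string: 'ckakc'
Reversed: 'ckakc'
Compare pairs: s[0]='c' vs s[4]='c' (match), s[1]='k' vs s[3]='k' (match)
Palindrome: Yes


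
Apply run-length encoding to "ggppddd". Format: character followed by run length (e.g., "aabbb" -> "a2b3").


Input: 'ggppddd'
Operation: identify consecutive runs
Runs: 'gg' -> g2, 'pp' -> p2, 'ddd' -> d3
Encoded: g2p2d3


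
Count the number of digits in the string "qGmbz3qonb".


Input string: 'qGmbz3qonb'
Operation: count digit characters (0-9)
Scan: 'q', 'G', 'm', 'b', 'z', '3'(digit), 'q', 'o', 'n', 'b'
Digits found: 1
Result: 1


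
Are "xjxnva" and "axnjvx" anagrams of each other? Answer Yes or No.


String 1: 'xjxnva' -> sorted: 'ajnvxx'
String 2: 'axnjvx' -> sorted: 'ajnvxx'
Compare sorted forms: 'ajnvxx' == 'ajnvxx'
Anagram: Yes


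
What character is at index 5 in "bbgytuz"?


Input string: 'bbgytuz'
Operation: get character at index 5
Index mapping: s[0]='b', s[1]='b', s[2]='g', s[3]='y', s[4]='t', s[5]='u'
Result: 'u'


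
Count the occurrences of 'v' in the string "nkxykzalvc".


Input string: 'nkxykzalvc'
Target character: 'v'
Scan each position: s[8]='v'
Matches found at indices: 8
Total: 1


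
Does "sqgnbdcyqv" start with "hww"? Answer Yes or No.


Input string: 'sqgnbdcyqv'
Prefix to check: 'hww'
First 3 characters of input: 'sqg'
Match: False
Result: No


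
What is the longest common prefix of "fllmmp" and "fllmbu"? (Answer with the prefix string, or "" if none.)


String 1: 'fllmmp'
String 2: 'fllmbu'
Compare position by position:
pos 0: 'f' vs 'f' match
pos 1: 'l' vs 'l' match
pos 2: 'l' vs 'l' match
pos 3: 'm' vs 'm' match
pos 4: 'm' vs 'b' differ -> stop
Longest common prefix: "fllm" (length 4)


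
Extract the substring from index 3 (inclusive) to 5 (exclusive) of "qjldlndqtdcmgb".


Input string: 'qjldlndqtdcmgb'
Operation: slice [3:5]
Extract characters: s[3]='d', s[4]='l'
Result: dl


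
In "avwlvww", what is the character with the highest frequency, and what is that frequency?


Input: 'avwlvww'
Operation: tally each character
Counts: 'a':1, 'l':1, 'v':2, 'w':3
Maximum: 'w' appears 3 times


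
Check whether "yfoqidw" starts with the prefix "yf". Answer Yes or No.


Input string: 'yfoqidw'
Prefix to check: 'yf'
First 2 characters of input: 'yf'
Match: True
Result: Yes


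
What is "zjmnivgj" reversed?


Input string: 'zjmnivgj'
Operation: reverse character order
Original order: 'z' -> 'j' -> 'm' -> 'n' -> 'i' -> 'v' -> 'g' -> 'j'
Reversed order: 'j' -> 'g' -> 'v' -> 'i' -> 'n' -> 'm' -> 'j' -> 'z'
Result: jgvinmjz


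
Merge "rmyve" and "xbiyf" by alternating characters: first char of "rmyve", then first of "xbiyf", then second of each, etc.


String 1: 'rmyve'
String 2: 'xbiyf'
Operation: alternate characters
Pairs: 'r'+'x', 'm'+'b', 'y'+'i', 'v'+'y', 'e'+'f'
Result: rxmbyivyef


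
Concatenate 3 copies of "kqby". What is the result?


Input string: 'kqby'
Operation: repeat 3 times
Concatenation: 'kqby' + 'kqby' + 'kqby'
Result: kqbykqbykqby


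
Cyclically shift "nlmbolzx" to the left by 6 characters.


Input: 'nlmbolzx', shift = 6
Operation: split at index 6 and swap parts
Front part s[0:6] = 'nlmbol'
Back part s[6:] = 'zx'
Rotated = back + front = 'zx' + 'nlmbol'
Result: zxnlmbol


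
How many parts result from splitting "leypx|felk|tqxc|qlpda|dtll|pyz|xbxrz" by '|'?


Input string: 'leypx|felk|tqxc|qlpda|dtll|pyz|xbxrz'
Delimiter: '|'
Split result: 'leypx', 'felk', 'tqxc', 'qlpda', 'dtll', 'pyz', 'xbxrz'
Number of parts: 7


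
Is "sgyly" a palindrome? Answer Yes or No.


Input string: 'sgyly'
Reversed: 'ylygs'
Compare pairs: s[0]='s' vs s[4]='y' (mismatch), s[1]='g' vs s[3]='l' (mismatch)
Palindrome: No


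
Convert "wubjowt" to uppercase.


Input string: 'wubjowt'
Operation: convert each letter to uppercase
Mapping: 'w'->'W', 'u'->'U', 'b'->'B', 'j'->'J', 'o'->'O', 'w'->'W', 't'->'T'
Result: WUBJOWT


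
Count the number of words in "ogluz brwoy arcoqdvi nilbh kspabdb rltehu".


Input string: 'ogluz brwoy arcoqdvi nilbh kspabdb rltehu'
Operation: split by spaces
Words found: 'ogluz', 'brwoy', 'arcoqdvi', 'nilbh', 'kspabdb', 'rltehu'
Word count: 6


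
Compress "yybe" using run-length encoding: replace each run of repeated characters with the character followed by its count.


Input: 'yybe'
Operation: identify consecutive runs
Runs: 'yy' -> y2, 'b' -> b1, 'e' -> e1
Encoded: y2b1e1


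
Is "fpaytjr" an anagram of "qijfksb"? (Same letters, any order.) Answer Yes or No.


String 1: 'qijfksb' -> sorted: 'bfijkqs'
String 2: 'fpaytjr' -> sorted: 'afjprty'
Compare sorted forms: 'bfijkqs' != 'afjprty'
Anagram: No


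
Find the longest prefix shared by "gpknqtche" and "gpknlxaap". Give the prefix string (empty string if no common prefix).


String 1: 'gpknqtche'
String 2: 'gpknlxaap'
Compare position by position:
pos 0: 'g' vs 'g' match
pos 1: 'p' vs 'p' match
pos 2: 'k' vs 'k' match
pos 3: 'n' vs 'n' match
pos 4: 'q' vs 'l' differ -> stop
Longest common prefix: "gpkn" (length 4)


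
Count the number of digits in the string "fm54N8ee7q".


Input string: 'fm54N8ee7q'
Operation: count digit characters (0-9)
Scan: 'f', 'm', '5'(digit), '4'(digit), 'N', '8'(digit), 'e', 'e', '7'(digit), 'q'
Digits found: 4
Result: 4


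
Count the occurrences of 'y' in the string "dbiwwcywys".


Input string: 'dbiwwcywys'
Target character: 'y'
Scan each position: s[6]='y', s[8]='y'
Matches found at indices: 6, 8
Total: 2


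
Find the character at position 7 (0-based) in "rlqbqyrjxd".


Input string: 'rlqbqyrjxd'
Operation: get character at index 7
Index mapping: s[0]='r', s[1]='l', s[2]='q', s[3]='b', s[4]='q', s[5]='y', s[6]='r', s[7]='j'
Result: 'j'


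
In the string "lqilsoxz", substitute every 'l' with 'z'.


Input string: 'lqilsoxz'
Operation: replace 'l' with 'z'
Positions of 'l': 0, 3
After replacement: zqizsoxz


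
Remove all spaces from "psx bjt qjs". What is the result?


Input string: 'psx bjt qjs'
Operation: remove all spaces
Words: 'psx', 'bjt', 'qjs'
Join without spaces: psxbjtqjs


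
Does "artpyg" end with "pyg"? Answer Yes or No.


Input string: 'artpyg'
Suffix to check: 'pyg'
Last 3 characters of input: 'pyg'
Match: True
Result: Yes


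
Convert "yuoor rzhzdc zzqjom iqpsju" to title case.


Input string: 'yuoor rzhzdc zzqjom iqpsju'
Operation: capitalize first letter of each word
Word transformations: 'yuoor'->'Yuoor', 'rzhzdc'->'Rzhzdc', 'zzqjom'->'Zzqjom', 'iqpsju'->'Iqpsju'
Result: Yuoor Rzhzdc Zzqjom Iqpsju


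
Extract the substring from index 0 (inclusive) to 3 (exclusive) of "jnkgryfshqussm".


Input string: 'jnkgryfshqussm'
Operation: slice [0:3]
Extract characters: s[0]='j', s[1]='n', s[2]='k'
Result: jnk


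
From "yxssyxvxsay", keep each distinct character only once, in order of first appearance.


Input: 'yxssyxvxsay'
Operation: keep first occurrence of each character
Scan: s[0]='y' new -> keep; s[1]='x' new -> keep; s[2]='s' new -> keep; s[3]='s' seen -> skip; s[4]='y' seen -> skip; s[5]='x' seen -> skip; s[6]='v' new -> keep; s[7]='x' seen -> skip; s[8]='s' seen -> skip; s[9]='a' new -> keep; s[10]='y' seen -> skip
Result: yxsva


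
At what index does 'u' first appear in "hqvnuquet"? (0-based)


Input string: 'hqvnuquet'
Target: 'u'
Scanning left to right: s[0]='h', s[1]='q', s[2]='v', s[3]='n', s[4]='u'
First match at index: 4


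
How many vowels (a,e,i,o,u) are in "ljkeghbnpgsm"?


Input string: 'ljkeghbnpgsm'
Operation: count vowels (a, e, i, o, u)
Scan: s[0]='l', s[1]='j', s[2]='k', s[3]='e' (vowel), s[4]='g', s[5]='h', s[6]='b', s[7]='n', s[8]='p', s[9]='g', s[10]='s', s[11]='m'
Vowels found: 1
Result: 1


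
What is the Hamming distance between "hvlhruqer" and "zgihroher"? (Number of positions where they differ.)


String 1: 'hvlhruqer'
String 2: 'zgihroher'
Compare each position: pos 0: 'h'!='z', pos 1: 'v'!='g', pos 2: 'l'!='i', pos 3: 'h'=='h', pos 4: 'r'=='r', pos 5: 'u'!='o', pos 6: 'q'!='h', pos 7: 'e'=='e', pos 8: 'r'=='r'
Differing positions: 5
Hamming distance: 5


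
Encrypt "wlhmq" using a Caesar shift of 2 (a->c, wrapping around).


Input: 'wlhmq', shift = 2
Operation: for each letter, (position + 2) mod 26
Mapping: 'w'(22+2=24)->'y', 'l'(11+2=13)->'n', 'h'(7+2=9)->'j', 'm'(12+2=14)->'o', 'q'(16+2=18)->'s'
Result: ynjos


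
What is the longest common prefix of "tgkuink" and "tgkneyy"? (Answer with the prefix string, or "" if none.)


String 1: 'tgkuink'
String 2: 'tgkneyy'
Compare position by position:
pos 0: 't' vs 't' match
pos 1: 'g' vs 'g' match
pos 2: 'k' vs 'k' match
pos 3: 'u' vs 'n' differ -> stop
Longest common prefix: "tgk" (length 3)


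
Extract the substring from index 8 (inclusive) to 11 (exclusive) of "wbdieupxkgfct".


Input string: 'wbdieupxkgfct'
Operation: slice [8:11]
Extract characters: s[8]='k', s[9]='g', s[10]='f'
Result: kgf


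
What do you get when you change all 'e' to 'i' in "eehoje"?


Input string: 'eehoje'
Operation: replace 'e' with 'i'
Positions of 'e': 0, 1, 5
After replacement: iihoji


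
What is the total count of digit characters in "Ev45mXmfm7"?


Input string: 'Ev45mXmfm7'
Operation: count digit characters (0-9)
Scan: 'E', 'v', '4'(digit), '5'(digit), 'm', 'X', 'm', 'f', 'm', '7'(digit)
Digits found: 3
Result: 3


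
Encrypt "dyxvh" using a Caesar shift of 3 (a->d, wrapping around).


Input: 'dyxvh', shift = 3
Operation: for each letter, (position + 3) mod 26
Mapping: 'd'(3+3=6)->'g', 'y'(24+3=27, 27 mod 26=1)->'b', 'x'(23+3=26, 26 mod 26=0)->'a', 'v'(21+3=24)->'y', 'h'(7+3=10)->'k'
Result: gbayk


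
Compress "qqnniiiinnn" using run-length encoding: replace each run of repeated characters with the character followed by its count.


Input: 'qqnniiiinnn'
Operation: identify consecutive runs
Runs: 'qq' -> q2, 'nn' -> n2, 'iiii' -> i4, 'nnn' -> n3
Encoded: q2n2i4n3


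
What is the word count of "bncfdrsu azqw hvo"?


Input string: 'bncfdrsu azqw hvo'
Operation: split by spaces
Words found: 'bncfdrsu', 'azqw', 'hvo'
Word count: 3


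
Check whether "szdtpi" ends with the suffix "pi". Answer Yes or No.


Input string: 'szdtpi'
Suffix to check: 'pi'
Last 2 characters of input: 'pi'
Match: True
Result: Yes


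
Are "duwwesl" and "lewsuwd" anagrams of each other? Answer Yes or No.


String 1: 'duwwesl' -> sorted: 'delsuww'
String 2: 'lewsuwd' -> sorted: 'delsuww'
Compare sorted forms: 'delsuww' == 'delsuww'
Anagram: Yes


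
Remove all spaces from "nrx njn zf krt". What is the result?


Input string: 'nrx njn zf krt'
Operation: remove all spaces
Words: 'nrx', 'njn', 'zf', 'krt'
Join without spaces: nrxnjnzfkrt


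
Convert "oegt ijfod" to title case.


Input string: 'oegt ijfod'
Operation: capitalize first letter of each word
Word transformations: 'oegt'->'Oegt', 'ijfod'->'Ijfod'
Result: Oegt Ijfod


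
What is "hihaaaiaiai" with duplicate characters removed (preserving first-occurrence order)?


Input: 'hihaaaiaiai'
Operation: keep first occurrence of each character
Scan: s[0]='h' new -> keep; s[1]='i' new -> keep; s[2]='h' seen -> skip; s[3]='a' new -> keep; s[4]='a' seen -> skip; s[5]='a' seen -> skip; s[6]='i' seen -> skip; s[7]='a' seen -> skip; s[8]='i' seen -> skip; s[9]='a' seen -> skip; s[10]='i' seen -> skip
Result: hia


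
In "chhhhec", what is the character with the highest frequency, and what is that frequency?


Input: 'chhhhec'
Operation: tally each character
Counts: 'c':2, 'e':1, 'h':4
Maximum: 'h' appears 4 times


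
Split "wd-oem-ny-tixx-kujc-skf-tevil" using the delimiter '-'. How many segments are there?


Input string: 'wd-oem-ny-tixx-kujc-skf-tevil'
Delimiter: '-'
Split result: 'wd', 'oem', 'ny', 'tixx', 'kujc', 'skf', 'tevil'
Number of parts: 7


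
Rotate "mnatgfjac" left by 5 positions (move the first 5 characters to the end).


Input: 'mnatgfjac', shift = 5
Operation: split at index 5 and swap parts
Front part s[0:5] = 'mnatg'
Back part s[5:] = 'fjac'
Rotated = back + front = 'fjac' + 'mnatg'
Result: fjacmnatg


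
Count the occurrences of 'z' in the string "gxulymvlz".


Input string: 'gxulymvlz'
Target character: 'z'
Scan each position: s[8]='z'
Matches found at indices: 8
Total: 1


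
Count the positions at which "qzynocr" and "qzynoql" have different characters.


String 1: 'qzynocr'
String 2: 'qzynoql'
Compare each position: pos 0: 'q'=='q', pos 1: 'z'=='z', pos 2: 'y'=='y', pos 3: 'n'=='n', pos 4: 'o'=='o', pos 5: 'c'!='q', pos 6: 'r'!='l'
Differing positions: 2
Hamming distance: 2


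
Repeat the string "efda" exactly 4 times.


Input string: 'efda'
Operation: repeat 4 times
Concatenation: 'efda' + 'efda' + 'efda' + 'efda'
Result: efdaefdaefdaefda


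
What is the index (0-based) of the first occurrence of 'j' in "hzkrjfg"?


Input string: 'hzkrjfg'
Target: 'j'
Scanning left to right: s[0]='h', s[1]='z', s[2]='k', s[3]='r', s[4]='j'
First match at index: 4


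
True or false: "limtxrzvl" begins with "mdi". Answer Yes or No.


Input string: 'limtxrzvl'
Prefix to check: 'mdi'
First 3 characters of input: 'lim'
Match: False
Result: No


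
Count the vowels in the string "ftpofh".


Input string: 'ftpofh'
Operation: count vowels (a, e, i, o, u)
Scan: s[0]='f', s[1]='t', s[2]='p', s[3]='o' (vowel), s[4]='f', s[5]='h'
Vowels found: 1
Result: 1


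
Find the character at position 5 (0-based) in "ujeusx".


Input string: 'ujeusx'
Operation: get character at index 5
Index mapping: s[0]='u', s[1]='j', s[2]='e', s[3]='u', s[4]='s', s[5]='x'
Result: 'x'


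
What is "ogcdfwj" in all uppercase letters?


Input string: 'ogcdfwj'
Operation: convert each letter to uppercase
Mapping: 'o'->'O', 'g'->'G', 'c'->'C', 'd'->'D', 'f'->'F', 'w'->'W', 'j'->'J'
Result: OGCDFWJ


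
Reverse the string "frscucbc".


Input string: 'frscucbc'
Operation: reverse character order
Original order: 'f' -> 'r' -> 's' -> 'c' -> 'u' -> 'c' -> 'b' -> 'c'
Reversed order: 'c' -> 'b' -> 'c' -> 'u' -> 'c' -> 's' -> 'r' -> 'f'
Result: cbcucsrf


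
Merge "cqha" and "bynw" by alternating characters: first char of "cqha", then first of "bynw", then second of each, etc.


String 1: 'cqha'
String 2: 'bynw'
Operation: alternate characters
Pairs: 'c'+'b', 'q'+'y', 'h'+'n', 'a'+'w'
Result: cbqyhnaw


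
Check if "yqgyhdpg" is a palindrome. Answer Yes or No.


Input string: 'yqgyhdpg'
Reversed: 'gpdhygqy'
Compare pairs: s[0]='y' vs s[7]='g' (mismatch), s[1]='q' vs s[6]='p' (mismatch), s[2]='g' vs s[5]='d' (mismatch), s[3]='y' vs s[4]='h' (mismatch)
Palindrome: No


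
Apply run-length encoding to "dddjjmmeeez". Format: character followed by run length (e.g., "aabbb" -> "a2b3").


Input: 'dddjjmmeeez'
Operation: identify consecutive runs
Runs: 'ddd' -> d3, 'jj' -> j2, 'mm' -> m2, 'eee' -> e3, 'z' -> z1
Encoded: d3j2m2e3z1


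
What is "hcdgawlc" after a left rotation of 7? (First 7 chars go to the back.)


Input: 'hcdgawlc', shift = 7
Operation: split at index 7 and swap parts
Front part s[0:7] = 'hcdgawl'
Back part s[7:] = 'c'
Rotated = back + front = 'c' + 'hcdgawl'
Result: chcdgawl


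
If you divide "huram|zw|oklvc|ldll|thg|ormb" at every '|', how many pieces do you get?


Input string: 'huram|zw|oklvc|ldll|thg|ormb'
Delimiter: '|'
Split result: 'huram', 'zw', 'oklvc', 'ldll', 'thg', 'ormb'
Number of parts: 6


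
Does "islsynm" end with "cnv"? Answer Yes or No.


Input string: 'islsynm'
Suffix to check: 'cnv'
Last 3 characters of input: 'ynm'
Match: False
Result: No


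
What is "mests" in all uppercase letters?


Input string: 'mests'
Operation: convert each letter to uppercase
Mapping: 'm'->'M', 'e'->'E', 's'->'S', 't'->'T', 's'->'S'
Result: MESTS


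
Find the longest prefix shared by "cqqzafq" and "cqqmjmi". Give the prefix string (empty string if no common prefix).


String 1: 'cqqzafq'
String 2: 'cqqmjmi'
Compare position by position:
pos 0: 'c' vs 'c' match
pos 1: 'q' vs 'q' match
pos 2: 'q' vs 'q' match
pos 3: 'z' vs 'm' differ -> stop
Longest common prefix: "cqq" (length 3)


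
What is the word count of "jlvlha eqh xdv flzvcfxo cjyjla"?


Input string: 'jlvlha eqh xdv flzvcfxo cjyjla'
Operation: split by spaces
Words found: 'jlvlha', 'eqh', 'xdv', 'flzvcfxo', 'cjyjla'
Word count: 5


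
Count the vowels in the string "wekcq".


Input string: 'wekcq'
Operation: count vowels (a, e, i, o, u)
Scan: s[0]='w', s[1]='e' (vowel), s[2]='k', s[3]='c', s[4]='q'
Vowels found: 1
Result: 1


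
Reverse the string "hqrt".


Input string: 'hqrt'
Operation: reverse character order
Original order: 'h' -> 'q' -> 'r' -> 't'
Reversed order: 't' -> 'r' -> 'q' -> 'h'
Result: trqh


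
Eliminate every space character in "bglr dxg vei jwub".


Input string: 'bglr dxg vei jwub'
Operation: remove all spaces
Words: 'bglr', 'dxg', 'vei', 'jwub'
Join without spaces: bglrdxgveijwub


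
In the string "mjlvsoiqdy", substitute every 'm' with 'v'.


Input string: 'mjlvsoiqdy'
Operation: replace 'm' with 'v'
Positions of 'm': 0
After replacement: vjlvsoiqdy


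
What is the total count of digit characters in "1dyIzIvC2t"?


Input string: '1dyIzIvC2t'
Operation: count digit characters (0-9)
Scan: '1'(digit), 'd', 'y', 'I', 'z', 'I', 'v', 'C', '2'(digit), 't'
Digits found: 2
Result: 2


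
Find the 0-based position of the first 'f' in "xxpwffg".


Input string: 'xxpwffg'
Target: 'f'
Scanning left to right: s[0]='x', s[1]='x', s[2]='p', s[3]='w', s[4]='f'
First match at index: 4


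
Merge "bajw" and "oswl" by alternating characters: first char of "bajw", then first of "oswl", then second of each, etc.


String 1: 'bajw'
String 2: 'oswl'
Operation: alternate characters
Pairs: 'b'+'o', 'a'+'s', 'j'+'w', 'w'+'l'
Result: boasjwwl


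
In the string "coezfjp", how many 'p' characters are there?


Input string: 'coezfjp'
Target character: 'p'
Scan each position: s[6]='p'
Matches found at indices: 6
Total: 1


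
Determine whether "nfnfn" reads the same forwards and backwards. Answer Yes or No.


Input string: 'nfnfn'
Reversed: 'nfnfn'
Compare pairs: s[0]='n' vs s[4]='n' (match), s[1]='f' vs s[3]='f' (match)
Palindrome: Yes


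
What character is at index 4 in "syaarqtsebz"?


Input string: 'syaarqtsebz'
Operation: get character at index 4
Index mapping: s[0]='s', s[1]='y', s[2]='a', s[3]='a', s[4]='r'
Result: 'r'


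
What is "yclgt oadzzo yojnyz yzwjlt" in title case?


Input string: 'yclgt oadzzo yojnyz yzwjlt'
Operation: capitalize first letter of each word
Word transformations: 'yclgt'->'Yclgt', 'oadzzo'->'Oadzzo', 'yojnyz'->'Yojnyz', 'yzwjlt'->'Yzwjlt'
Result: Yclgt Oadzzo Yojnyz Yzwjlt


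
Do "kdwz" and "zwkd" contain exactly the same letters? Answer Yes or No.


String 1: 'kdwz' -> sorted: 'dkwz'
String 2: 'zwkd' -> sorted: 'dkwz'
Compare sorted forms: 'dkwz' == 'dkwz'
Anagram: Yes


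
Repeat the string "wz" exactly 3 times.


Input string: 'wz'
Operation: repeat 3 times
Concatenation: 'wz' + 'wz' + 'wz'
Result: wzwzwz


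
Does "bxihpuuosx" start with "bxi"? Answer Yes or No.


Input string: 'bxihpuuosx'
Prefix to check: 'bxi'
First 3 characters of input: 'bxi'
Match: True
Result: Yes


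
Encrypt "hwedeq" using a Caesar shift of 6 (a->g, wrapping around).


Input: 'hwedeq', shift = 6
Operation: for each letter, (position + 6) mod 26
Mapping: 'h'(7+6=13)->'n', 'w'(22+6=28, 28 mod 26=2)->'c', 'e'(4+6=10)->'k', 'd'(3+6=9)->'j', 'e'(4+6=10)->'k', 'q'(16+6=22)->'w'
Result: nckjkw


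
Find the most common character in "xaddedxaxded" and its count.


Input: 'xaddedxaxded'
Operation: tally each character
Counts: 'a':2, 'd':5, 'e':2, 'x':3
Maximum: 'd' appears 5 times


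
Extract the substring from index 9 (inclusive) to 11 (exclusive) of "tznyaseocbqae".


Input string: 'tznyaseocbqae'
Operation: slice [9:11]
Extract characters: s[9]='b', s[10]='q'
Result: bq


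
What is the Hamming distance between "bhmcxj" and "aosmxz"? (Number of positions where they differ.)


String 1: 'bhmcxj'
String 2: 'aosmxz'
Compare each position: pos 0: 'b'!='a', pos 1: 'h'!='o', pos 2: 'm'!='s', pos 3: 'c'!='m', pos 4: 'x'=='x', pos 5: 'j'!='z'
Differing positions: 5
Hamming distance: 5


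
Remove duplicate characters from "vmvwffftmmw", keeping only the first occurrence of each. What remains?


Input: 'vmvwffftmmw'
Operation: keep first occurrence of each character
Scan: s[0]='v' new -> keep; s[1]='m' new -> keep; s[2]='v' seen -> skip; s[3]='w' new -> keep; s[4]='f' new -> keep; s[5]='f' seen -> skip; s[6]='f' seen -> skip; s[7]='t' new -> keep; s[8]='m' seen -> skip; s[9]='m' seen -> skip; s[10]='w' seen -> skip
Result: vmwft


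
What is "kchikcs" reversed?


Input string: 'kchikcs'
Operation: reverse character order
Original order: 'k' -> 'c' -> 'h' -> 'i' -> 'k' -> 'c' -> 's'
Reversed order: 's' -> 'c' -> 'k' -> 'i' -> 'h' -> 'c' -> 'k'
Result: sckihck


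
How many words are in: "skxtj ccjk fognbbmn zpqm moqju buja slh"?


Input string: 'skxtj ccjk fognbbmn zpqm moqju buja slh'
Operation: split by spaces
Words found: 'skxtj', 'ccjk', 'fognbbmn', 'zpqm', 'moqju', 'buja', 'slh'
Word count: 7


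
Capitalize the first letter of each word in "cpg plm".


Input string: 'cpg plm'
Operation: capitalize first letter of each word
Word transformations: 'cpg'->'Cpg', 'plm'->'Plm'
Result: Cpg Plm


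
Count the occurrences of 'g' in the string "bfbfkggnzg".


Input string: 'bfbfkggnzg'
Target character: 'g'
Scan each position: s[5]='g', s[6]='g', s[9]='g'
Matches found at indices: 5, 6, 9
Total: 3


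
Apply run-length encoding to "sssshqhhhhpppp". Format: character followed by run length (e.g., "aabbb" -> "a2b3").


Input: 'sssshqhhhhpppp'
Operation: identify consecutive runs
Runs: 'ssss' -> s4, 'h' -> h1, 'q' -> q1, 'hhhh' -> h4, 'pppp' -> p4
Encoded: s4h1q1h4p4


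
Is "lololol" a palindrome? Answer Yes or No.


Input string: 'lololol'
Reversed: 'lololol'
Compare pairs: s[0]='l' vs s[6]='l' (match), s[1]='o' vs s[5]='o' (match), s[2]='l' vs s[4]='l' (match)
Palindrome: Yes


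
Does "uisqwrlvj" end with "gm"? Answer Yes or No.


Input string: 'uisqwrlvj'
Suffix to check: 'gm'
Last 2 characters of input: 'vj'
Match: False
Result: No


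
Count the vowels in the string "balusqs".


Input string: 'balusqs'
Operation: count vowels (a, e, i, o, u)
Scan: s[0]='b', s[1]='a' (vowel), s[2]='l', s[3]='u' (vowel), s[4]='s', s[5]='q', s[6]='s'
Vowels found: 2
Result: 2


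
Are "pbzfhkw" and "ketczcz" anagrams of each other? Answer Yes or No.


String 1: 'pbzfhkw' -> sorted: 'bfhkpwz'
String 2: 'ketczcz' -> sorted: 'ccektzz'
Compare sorted forms: 'bfhkpwz' != 'ccektzz'
Anagram: No


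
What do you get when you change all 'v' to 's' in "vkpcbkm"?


Input string: 'vkpcbkm'
Operation: replace 'v' with 's'
Positions of 'v': 0
After replacement: skpcbkm


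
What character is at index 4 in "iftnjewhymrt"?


Input string: 'iftnjewhymrt'
Operation: get character at index 4
Index mapping: s[0]='i', s[1]='f', s[2]='t', s[3]='n', s[4]='j'
Result: 'j'


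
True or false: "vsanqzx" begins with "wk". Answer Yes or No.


Input string: 'vsanqzx'
Prefix to check: 'wk'
First 2 characters of input: 'vs'
Match: False
Result: No


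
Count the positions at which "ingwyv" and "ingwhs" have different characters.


String 1: 'ingwyv'
String 2: 'ingwhs'
Compare each position: pos 0: 'i'=='i', pos 1: 'n'=='n', pos 2: 'g'=='g', pos 3: 'w'=='w', pos 4: 'y'!='h', pos 5: 'v'!='s'
Differing positions: 2
Hamming distance: 2


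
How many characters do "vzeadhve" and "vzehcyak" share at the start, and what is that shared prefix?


String 1: 'vzeadhve'
String 2: 'vzehcyak'
Compare position by position:
pos 0: 'v' vs 'v' match
pos 1: 'z' vs 'z' match
pos 2: 'e' vs 'e' match
pos 3: 'a' vs 'h' differ -> stop
Longest common prefix: "vze" (length 3)


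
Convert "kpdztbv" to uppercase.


Input string: 'kpdztbv'
Operation: convert each letter to uppercase
Mapping: 'k'->'K', 'p'->'P', 'd'->'D', 'z'->'Z', 't'->'T', 'b'->'B', 'v'->'V'
Result: KPDZTBV


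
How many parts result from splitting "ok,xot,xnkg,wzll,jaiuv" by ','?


Input string: 'ok,xot,xnkg,wzll,jaiuv'
Delimiter: ','
Split result: 'ok', 'xot', 'xnkg', 'wzll', 'jaiuv'
Number of parts: 5


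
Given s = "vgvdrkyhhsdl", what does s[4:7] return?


Input string: 'vgvdrkyhhsdl'
Operation: slice [4:7]
Extract characters: s[4]='r', s[5]='k', s[6]='y'
Result: rky


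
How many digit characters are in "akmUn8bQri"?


Input string: 'akmUn8bQri'
Operation: count digit characters (0-9)
Scan: 'a', 'k', 'm', 'U', 'n', '8'(digit), 'b', 'Q', 'r', 'i'
Digits found: 1
Result: 1


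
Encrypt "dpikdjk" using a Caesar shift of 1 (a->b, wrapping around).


Input: 'dpikdjk', shift = 1
Operation: for each letter, (position + 1) mod 26
Mapping: 'd'(3+1=4)->'e', 'p'(15+1=16)->'q', 'i'(8+1=9)->'j', 'k'(10+1=11)->'l', 'd'(3+1=4)->'e', 'j'(9+1=10)->'k', 'k'(10+1=11)->'l'
Result: eqjlekl


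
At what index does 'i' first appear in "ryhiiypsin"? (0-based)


Input string: 'ryhiiypsin'
Target: 'i'
Scanning left to right: s[0]='r', s[1]='y', s[2]='h', s[3]='i'
First match at index: 3


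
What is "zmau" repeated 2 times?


Input string: 'zmau'
Operation: repeat 2 times
Concatenation: 'zmau' + 'zmau'
Result: zmauzmau


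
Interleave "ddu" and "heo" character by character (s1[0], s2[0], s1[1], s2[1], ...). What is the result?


String 1: 'ddu'
String 2: 'heo'
Operation: alternate characters
Pairs: 'd'+'h', 'd'+'e', 'u'+'o'
Result: dhdeuo


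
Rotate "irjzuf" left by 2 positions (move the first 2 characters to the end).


Input: 'irjzuf', shift = 2
Operation: split at index 2 and swap parts
Front part s[0:2] = 'ir'
Back part s[2:] = 'jzuf'
Rotated = back + front = 'jzuf' + 'ir'
Result: jzufir


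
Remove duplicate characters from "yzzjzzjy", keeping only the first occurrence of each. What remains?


Input: 'yzzjzzjy'
Operation: keep first occurrence of each character
Scan: s[0]='y' new -> keep; s[1]='z' new -> keep; s[2]='z' seen -> skip; s[3]='j' new -> keep; s[4]='z' seen -> skip; s[5]='z' seen -> skip; s[6]='j' seen -> skip; s[7]='y' seen -> skip
Result: yzj
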